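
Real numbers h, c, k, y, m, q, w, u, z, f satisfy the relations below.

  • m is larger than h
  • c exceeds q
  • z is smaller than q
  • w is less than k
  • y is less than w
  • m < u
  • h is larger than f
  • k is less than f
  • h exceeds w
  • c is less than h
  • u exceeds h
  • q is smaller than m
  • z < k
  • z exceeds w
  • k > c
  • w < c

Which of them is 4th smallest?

Chaining the given pairs: y < w < z < q < c < k < f < h < m < u.
Counting 4 from the smallest end gives q.

q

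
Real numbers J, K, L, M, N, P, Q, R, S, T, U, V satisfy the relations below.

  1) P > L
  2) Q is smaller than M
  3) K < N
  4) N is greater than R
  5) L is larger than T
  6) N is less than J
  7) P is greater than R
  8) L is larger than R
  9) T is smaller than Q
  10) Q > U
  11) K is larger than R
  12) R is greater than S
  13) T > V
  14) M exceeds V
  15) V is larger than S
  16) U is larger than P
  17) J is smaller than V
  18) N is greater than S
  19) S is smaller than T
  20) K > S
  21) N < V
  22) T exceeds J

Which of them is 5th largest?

L

The consecutive relations fix a unique order: S < R < K < N < J < V < T < L < P < U < Q < M.
Counting 5 from the largest end gives L.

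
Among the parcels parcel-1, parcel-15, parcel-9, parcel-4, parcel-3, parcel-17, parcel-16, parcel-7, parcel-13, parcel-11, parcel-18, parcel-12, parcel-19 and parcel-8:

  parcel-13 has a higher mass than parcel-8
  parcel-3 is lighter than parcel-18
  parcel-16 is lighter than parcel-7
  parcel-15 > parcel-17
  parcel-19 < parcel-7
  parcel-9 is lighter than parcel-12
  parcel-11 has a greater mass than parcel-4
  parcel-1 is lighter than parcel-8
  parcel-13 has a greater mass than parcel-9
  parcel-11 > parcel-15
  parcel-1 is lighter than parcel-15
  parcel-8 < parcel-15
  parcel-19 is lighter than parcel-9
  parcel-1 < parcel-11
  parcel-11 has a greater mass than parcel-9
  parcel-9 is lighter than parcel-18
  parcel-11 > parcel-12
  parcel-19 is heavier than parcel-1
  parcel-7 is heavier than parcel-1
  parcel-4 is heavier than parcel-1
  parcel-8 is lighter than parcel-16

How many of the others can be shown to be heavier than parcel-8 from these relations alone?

5

Directly above parcel-8: parcel-15, parcel-16, parcel-13.
One step further: parcel-7, parcel-11 (5 so far).
Nothing else is reachable above parcel-8; 5 in all.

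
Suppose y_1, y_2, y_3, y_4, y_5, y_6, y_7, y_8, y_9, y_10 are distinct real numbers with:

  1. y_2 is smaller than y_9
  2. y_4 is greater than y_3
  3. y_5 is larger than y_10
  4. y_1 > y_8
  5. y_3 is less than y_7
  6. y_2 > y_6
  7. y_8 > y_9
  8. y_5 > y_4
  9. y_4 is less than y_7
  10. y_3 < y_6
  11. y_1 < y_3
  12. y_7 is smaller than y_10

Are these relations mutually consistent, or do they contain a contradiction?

inconsistent

We have y_3 < y_6 stated directly, yet also y_6 < y_2 < y_9 < y_8 < y_1 < y_3 by chaining the others — so y_6 < y_3. Contradiction.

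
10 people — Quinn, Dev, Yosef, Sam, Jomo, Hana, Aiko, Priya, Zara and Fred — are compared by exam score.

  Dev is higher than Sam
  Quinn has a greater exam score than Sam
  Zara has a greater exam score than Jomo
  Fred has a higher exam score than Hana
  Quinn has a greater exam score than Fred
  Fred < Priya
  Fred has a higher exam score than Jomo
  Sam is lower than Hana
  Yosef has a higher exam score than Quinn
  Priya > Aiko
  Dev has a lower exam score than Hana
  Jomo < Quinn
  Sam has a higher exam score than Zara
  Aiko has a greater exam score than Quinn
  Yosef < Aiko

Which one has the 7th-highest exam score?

Dev

The consecutive relations fix a unique order: Jomo < Zara < Sam < Dev < Hana < Fred < Quinn < Yosef < Aiko < Priya.
Counting 7 from the largest end gives Dev.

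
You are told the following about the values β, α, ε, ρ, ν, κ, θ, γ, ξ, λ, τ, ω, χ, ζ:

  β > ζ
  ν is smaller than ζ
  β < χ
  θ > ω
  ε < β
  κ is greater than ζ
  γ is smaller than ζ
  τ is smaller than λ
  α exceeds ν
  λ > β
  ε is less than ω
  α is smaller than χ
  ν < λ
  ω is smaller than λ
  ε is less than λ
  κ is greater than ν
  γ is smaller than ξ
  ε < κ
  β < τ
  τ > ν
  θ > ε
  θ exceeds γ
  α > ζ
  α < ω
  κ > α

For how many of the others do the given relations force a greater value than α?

5

From α the given relations immediately reach ω, χ, κ.
From those, λ, θ — 5 in total.
Nothing else is reachable above α; 5 in all.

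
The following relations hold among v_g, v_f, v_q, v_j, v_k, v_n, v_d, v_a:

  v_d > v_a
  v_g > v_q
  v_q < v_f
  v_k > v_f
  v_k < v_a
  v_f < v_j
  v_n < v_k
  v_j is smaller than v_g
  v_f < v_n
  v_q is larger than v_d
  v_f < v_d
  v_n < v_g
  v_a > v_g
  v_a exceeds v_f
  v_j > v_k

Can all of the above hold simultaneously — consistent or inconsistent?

inconsistent

Chaining the given relations yields v_q < v_f < v_n < v_k < v_j < v_g < v_a < v_d, so v_q < v_d. But one relation states v_d < v_q. These cannot both hold.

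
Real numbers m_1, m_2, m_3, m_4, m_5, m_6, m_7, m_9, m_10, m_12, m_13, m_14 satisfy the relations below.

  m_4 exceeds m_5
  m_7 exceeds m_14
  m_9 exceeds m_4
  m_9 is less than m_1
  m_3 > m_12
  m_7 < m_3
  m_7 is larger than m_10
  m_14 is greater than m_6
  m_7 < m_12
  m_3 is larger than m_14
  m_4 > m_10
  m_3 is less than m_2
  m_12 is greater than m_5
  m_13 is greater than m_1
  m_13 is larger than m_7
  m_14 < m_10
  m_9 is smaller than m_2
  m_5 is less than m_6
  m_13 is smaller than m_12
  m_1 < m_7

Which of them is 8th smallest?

Piecing the relations together gives one ordering: m_5 < m_6 < m_14 < m_10 < m_4 < m_9 < m_1 < m_7 < m_13 < m_12 < m_3 < m_2.
Counting 8 from the smallest end gives m_7.

m_7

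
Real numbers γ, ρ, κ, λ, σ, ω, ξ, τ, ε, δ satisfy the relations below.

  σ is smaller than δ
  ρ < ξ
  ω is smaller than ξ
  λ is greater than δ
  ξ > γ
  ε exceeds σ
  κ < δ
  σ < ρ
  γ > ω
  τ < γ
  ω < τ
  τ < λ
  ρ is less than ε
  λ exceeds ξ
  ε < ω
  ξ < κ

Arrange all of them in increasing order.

σ < ρ < ε < ω < τ < γ < ξ < κ < δ < λ

Each adjacent pair is fixed by a given relation: σ < ρ; ρ < ε; ε < ω; ω < τ; τ < γ; γ < ξ; ξ < κ; κ < δ; δ < λ. Chaining them end to end gives the full order.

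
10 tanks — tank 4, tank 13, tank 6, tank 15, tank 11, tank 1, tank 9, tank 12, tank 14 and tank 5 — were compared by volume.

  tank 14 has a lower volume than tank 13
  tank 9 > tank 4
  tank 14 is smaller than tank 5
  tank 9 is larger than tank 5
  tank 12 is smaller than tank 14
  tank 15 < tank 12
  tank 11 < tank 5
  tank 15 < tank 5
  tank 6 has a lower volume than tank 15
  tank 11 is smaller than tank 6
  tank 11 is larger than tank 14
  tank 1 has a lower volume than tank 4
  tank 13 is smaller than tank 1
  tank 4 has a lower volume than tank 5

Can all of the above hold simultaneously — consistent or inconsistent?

We have tank 14 < tank 11 stated directly, yet also tank 11 < tank 6 < tank 15 < tank 12 < tank 14 by chaining the others — so tank 11 < tank 14. Contradiction.

inconsistent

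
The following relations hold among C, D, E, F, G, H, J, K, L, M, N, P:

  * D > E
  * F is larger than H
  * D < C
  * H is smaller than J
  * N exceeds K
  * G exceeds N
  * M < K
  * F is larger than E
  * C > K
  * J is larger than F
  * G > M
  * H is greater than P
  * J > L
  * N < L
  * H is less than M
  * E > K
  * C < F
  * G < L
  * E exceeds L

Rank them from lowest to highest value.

The consecutive links are each given: P < H; H < M; M < K; K < N; N < G; G < L; L < E; E < D; D < C; C < F; F < J.

P < H < M < K < N < G < L < E < D < C < F < J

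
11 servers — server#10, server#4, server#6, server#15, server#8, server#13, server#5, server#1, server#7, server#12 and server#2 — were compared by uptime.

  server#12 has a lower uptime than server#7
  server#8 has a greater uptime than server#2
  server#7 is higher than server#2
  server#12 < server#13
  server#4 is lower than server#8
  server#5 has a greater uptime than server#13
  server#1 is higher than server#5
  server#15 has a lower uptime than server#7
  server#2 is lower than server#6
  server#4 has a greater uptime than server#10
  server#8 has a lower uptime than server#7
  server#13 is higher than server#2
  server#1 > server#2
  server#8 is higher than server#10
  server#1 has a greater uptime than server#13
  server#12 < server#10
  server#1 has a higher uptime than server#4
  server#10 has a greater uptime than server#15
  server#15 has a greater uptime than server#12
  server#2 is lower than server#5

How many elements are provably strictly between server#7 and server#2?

The relations place server#2 below server#7. An element lies strictly between them when it is forced above server#2 and also forced below server#7.
Above server#2: {server#13, server#8, server#6, server#5, server#1}. Below server#7: {server#12, server#15, server#10, server#4, server#8}.
Intersection: {server#8} — 1.

1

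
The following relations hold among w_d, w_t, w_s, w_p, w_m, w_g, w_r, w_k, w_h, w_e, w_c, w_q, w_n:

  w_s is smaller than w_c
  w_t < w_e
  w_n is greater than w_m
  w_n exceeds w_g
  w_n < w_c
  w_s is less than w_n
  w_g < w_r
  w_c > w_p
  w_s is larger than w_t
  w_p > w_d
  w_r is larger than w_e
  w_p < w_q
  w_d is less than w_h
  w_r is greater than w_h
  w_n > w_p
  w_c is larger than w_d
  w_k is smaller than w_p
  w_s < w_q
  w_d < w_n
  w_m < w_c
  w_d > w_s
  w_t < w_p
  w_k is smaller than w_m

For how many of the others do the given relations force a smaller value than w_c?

The elements the relations force below w_c are w_t, w_s, w_g, w_d, w_k, w_p, w_m, w_n — no chain reaches any other.
That is 8.

8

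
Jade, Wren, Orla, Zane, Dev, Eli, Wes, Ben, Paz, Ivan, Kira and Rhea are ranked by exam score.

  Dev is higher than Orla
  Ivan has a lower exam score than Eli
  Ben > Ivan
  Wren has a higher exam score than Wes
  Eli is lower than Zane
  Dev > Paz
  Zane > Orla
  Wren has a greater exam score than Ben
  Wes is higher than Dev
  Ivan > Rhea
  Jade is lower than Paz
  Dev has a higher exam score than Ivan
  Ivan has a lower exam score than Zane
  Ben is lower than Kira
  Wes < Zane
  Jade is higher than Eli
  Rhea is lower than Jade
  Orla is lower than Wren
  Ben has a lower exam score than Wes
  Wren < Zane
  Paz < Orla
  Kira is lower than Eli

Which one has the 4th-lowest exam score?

Piecing the relations together gives one ordering: Rhea < Ivan < Ben < Kira < Eli < Jade < Paz < Orla < Dev < Wes < Wren < Zane.
The 4th smallest is Kira.

Kira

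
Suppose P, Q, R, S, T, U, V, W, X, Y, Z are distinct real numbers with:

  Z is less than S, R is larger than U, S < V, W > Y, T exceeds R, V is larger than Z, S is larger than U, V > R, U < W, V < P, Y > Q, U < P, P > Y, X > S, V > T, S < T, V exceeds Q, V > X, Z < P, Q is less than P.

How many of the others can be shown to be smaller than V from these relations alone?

7

From V the given relations immediately reach Z, R, Q, S, T, X.
From those, U — 7 in total.
No other element is forced below V by the given relations, so the count is 7.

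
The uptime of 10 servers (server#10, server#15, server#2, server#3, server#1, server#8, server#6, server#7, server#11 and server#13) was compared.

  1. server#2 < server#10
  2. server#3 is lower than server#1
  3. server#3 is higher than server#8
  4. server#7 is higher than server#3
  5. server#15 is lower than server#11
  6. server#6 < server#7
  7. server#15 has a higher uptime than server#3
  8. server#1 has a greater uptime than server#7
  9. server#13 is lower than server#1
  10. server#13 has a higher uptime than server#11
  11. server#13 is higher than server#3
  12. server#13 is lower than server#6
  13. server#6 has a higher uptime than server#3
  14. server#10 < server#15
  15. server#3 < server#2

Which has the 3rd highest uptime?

The consecutive relations fix a unique order: server#8 < server#3 < server#2 < server#10 < server#15 < server#11 < server#13 < server#6 < server#7 < server#1.
Counting 3 from the largest end gives server#6.

server#6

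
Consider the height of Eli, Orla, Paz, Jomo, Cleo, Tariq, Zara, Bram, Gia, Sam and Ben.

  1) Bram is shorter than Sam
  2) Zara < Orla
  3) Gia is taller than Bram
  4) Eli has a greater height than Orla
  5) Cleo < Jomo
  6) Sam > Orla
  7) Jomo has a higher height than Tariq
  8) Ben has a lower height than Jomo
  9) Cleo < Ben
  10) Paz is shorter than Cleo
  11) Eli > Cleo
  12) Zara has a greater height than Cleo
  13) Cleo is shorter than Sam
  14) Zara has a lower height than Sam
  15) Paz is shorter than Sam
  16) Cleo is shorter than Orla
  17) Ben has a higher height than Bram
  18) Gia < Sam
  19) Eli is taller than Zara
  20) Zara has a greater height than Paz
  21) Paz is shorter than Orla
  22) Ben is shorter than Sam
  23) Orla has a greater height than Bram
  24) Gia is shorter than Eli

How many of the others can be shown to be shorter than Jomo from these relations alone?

The elements the relations force below Jomo are Bram, Paz, Cleo, Ben, Tariq — no chain reaches any other.
That is 5.

5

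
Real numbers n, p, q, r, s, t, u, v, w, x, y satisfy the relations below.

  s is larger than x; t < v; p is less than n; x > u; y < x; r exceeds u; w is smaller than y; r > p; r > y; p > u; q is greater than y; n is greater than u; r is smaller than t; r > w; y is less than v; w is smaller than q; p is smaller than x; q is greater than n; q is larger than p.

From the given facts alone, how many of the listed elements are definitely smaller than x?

4

From x the given relations immediately reach u, y, p.
From those, w — 4 in total.
Nothing else is reachable below x; 4 in all.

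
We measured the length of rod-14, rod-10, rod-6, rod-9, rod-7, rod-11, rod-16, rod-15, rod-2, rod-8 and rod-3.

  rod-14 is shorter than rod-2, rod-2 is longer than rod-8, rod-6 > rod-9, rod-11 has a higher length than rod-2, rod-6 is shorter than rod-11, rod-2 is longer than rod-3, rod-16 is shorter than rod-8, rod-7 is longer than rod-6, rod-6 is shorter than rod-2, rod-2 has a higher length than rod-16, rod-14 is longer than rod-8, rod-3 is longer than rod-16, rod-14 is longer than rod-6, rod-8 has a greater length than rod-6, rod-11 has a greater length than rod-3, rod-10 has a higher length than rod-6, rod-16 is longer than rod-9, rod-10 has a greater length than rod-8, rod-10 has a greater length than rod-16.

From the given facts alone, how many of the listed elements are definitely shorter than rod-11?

Directly below rod-11: rod-6, rod-3, rod-2.
One step further: rod-9, rod-16, rod-8, rod-14 (7 so far).
No other element is forced below rod-11 by the given relations, so the count is 7.

7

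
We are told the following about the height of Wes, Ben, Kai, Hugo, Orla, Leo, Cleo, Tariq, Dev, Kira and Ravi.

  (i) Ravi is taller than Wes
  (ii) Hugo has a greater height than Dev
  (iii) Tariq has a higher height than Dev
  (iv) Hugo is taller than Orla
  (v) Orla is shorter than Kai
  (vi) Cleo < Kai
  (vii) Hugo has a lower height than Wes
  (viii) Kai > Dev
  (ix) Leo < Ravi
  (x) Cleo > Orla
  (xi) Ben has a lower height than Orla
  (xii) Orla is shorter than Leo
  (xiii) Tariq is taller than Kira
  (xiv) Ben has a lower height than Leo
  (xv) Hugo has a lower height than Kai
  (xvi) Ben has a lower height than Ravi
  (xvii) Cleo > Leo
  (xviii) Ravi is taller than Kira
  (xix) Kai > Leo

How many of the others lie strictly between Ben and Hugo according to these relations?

Chaining upward from Ben reaches: Orla, Leo, Cleo, Wes, Kai, Ravi.
Chaining downward from Hugo reaches: Orla, Dev.
Strictly between Ben and Hugo are those in both lists: Orla — 1 element.

1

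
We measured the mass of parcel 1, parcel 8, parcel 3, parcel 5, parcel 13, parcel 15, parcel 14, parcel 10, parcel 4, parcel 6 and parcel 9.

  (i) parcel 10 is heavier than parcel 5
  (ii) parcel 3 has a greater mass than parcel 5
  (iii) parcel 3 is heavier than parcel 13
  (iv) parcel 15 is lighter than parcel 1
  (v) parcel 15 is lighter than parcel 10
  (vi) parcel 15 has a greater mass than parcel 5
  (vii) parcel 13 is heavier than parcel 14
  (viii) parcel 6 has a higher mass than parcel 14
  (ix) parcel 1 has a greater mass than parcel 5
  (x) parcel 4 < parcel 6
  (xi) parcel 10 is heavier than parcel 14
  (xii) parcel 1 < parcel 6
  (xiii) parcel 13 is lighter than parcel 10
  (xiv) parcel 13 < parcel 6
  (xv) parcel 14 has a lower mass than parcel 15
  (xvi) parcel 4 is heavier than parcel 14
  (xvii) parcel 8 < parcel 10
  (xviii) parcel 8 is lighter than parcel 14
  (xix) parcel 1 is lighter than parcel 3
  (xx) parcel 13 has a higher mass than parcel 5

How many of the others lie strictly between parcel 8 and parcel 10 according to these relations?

3

Chaining upward from parcel 8 reaches: parcel 14, parcel 4, parcel 15, parcel 1, parcel 13, parcel 6, parcel 3.
Chaining downward from parcel 10 reaches: parcel 14, parcel 5, parcel 15, parcel 13.
Strictly between parcel 8 and parcel 10 are those in both lists: parcel 14, parcel 15, parcel 13 — 3 elements.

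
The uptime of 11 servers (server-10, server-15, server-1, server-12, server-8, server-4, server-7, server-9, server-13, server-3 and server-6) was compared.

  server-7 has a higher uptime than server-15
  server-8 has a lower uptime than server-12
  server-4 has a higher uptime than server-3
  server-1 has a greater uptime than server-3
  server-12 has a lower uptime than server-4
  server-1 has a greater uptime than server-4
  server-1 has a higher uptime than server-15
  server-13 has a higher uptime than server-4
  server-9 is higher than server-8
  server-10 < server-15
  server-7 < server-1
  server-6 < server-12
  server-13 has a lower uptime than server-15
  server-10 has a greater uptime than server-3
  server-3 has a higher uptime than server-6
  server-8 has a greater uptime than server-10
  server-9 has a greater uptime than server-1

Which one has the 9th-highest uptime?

Chaining the given pairs: server-6 < server-3 < server-10 < server-8 < server-12 < server-4 < server-13 < server-15 < server-7 < server-1 < server-9.
The 9th largest is server-10.

server-10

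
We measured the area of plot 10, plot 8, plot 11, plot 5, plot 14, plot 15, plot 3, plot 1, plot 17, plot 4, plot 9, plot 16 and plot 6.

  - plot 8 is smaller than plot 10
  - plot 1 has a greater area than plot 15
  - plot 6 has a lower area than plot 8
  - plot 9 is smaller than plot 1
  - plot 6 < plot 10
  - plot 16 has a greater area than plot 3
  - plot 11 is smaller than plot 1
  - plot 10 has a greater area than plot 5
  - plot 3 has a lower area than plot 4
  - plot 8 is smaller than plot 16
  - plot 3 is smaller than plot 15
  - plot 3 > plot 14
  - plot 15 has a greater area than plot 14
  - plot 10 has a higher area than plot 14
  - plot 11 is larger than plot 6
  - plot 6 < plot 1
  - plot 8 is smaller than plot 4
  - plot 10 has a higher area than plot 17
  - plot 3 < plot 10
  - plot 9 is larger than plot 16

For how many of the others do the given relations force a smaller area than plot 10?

From plot 10 the given relations immediately reach plot 17, plot 6, plot 14, plot 5, plot 8, plot 3.
Nothing else is reachable below plot 10; 6 in all.

6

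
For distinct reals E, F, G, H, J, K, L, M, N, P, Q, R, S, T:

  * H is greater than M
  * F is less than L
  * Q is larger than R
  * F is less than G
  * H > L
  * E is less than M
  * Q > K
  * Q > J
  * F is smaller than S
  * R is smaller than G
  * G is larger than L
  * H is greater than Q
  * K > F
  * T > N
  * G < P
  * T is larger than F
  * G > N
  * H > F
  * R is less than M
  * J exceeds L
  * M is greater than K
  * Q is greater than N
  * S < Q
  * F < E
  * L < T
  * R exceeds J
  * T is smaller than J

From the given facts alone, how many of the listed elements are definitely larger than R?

5

The elements the relations force above R are M, Q, H, G, P — no chain reaches any other.
That is 5.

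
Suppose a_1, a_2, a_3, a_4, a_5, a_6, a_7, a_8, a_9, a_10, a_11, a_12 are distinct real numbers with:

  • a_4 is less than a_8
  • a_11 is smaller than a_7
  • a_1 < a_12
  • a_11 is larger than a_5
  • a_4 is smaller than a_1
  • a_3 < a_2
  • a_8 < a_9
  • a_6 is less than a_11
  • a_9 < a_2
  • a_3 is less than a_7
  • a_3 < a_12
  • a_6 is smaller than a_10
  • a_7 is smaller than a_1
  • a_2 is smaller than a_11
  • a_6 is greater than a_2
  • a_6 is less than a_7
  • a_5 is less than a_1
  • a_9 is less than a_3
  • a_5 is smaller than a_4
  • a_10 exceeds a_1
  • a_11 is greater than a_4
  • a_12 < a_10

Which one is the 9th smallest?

a_7

Chaining the given pairs: a_5 < a_4 < a_8 < a_9 < a_3 < a_2 < a_6 < a_11 < a_7 < a_1 < a_12 < a_10.
Counting 9 from the smallest end gives a_7.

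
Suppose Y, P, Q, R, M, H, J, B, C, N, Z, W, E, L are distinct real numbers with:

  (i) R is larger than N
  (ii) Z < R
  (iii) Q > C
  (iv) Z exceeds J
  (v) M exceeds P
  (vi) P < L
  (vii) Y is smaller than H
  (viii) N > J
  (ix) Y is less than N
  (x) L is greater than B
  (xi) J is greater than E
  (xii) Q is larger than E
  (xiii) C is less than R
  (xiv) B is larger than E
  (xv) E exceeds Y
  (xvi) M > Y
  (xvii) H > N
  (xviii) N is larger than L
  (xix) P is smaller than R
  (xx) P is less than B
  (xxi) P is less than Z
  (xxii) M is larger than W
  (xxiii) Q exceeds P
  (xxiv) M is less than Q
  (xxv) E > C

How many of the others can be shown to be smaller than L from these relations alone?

5

Directly below L: P, B.
One step further: E (3 so far).
One step further: Y, C (5 so far).
Nothing else is reachable below L; 5 in all.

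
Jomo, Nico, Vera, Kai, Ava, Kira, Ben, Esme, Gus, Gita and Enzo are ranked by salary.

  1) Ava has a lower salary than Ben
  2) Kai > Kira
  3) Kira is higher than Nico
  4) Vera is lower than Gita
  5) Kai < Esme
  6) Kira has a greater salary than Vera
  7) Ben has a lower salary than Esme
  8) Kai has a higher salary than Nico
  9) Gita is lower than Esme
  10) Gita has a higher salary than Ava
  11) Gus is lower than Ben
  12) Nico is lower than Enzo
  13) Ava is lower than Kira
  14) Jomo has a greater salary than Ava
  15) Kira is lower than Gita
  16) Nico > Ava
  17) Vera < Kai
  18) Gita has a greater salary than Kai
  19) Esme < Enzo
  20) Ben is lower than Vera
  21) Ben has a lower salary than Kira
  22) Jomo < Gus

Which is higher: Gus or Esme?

Esme

Gus < Ben and Ben < Vera give Gus < Vera.
Then Vera < Kira extends the chain to Kira.
Then Kira < Kai extends the chain to Kai.
Then Kai < Gita extends the chain to Gita.
Then Gita < Esme extends the chain to Esme.
So Gus < Esme; Esme is the higher of the two.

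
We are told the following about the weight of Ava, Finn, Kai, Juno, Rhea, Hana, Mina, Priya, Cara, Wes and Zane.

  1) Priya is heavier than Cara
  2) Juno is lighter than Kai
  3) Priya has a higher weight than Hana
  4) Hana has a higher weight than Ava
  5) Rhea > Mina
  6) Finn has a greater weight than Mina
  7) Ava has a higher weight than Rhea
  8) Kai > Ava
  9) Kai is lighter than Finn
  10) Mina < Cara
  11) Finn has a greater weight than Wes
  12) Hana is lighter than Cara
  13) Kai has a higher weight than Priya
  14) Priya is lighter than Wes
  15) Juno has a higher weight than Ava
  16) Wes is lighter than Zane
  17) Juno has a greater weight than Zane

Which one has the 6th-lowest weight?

Priya

The consecutive relations fix a unique order: Mina < Rhea < Ava < Hana < Cara < Priya < Wes < Zane < Juno < Kai < Finn.
The 6th smallest is Priya.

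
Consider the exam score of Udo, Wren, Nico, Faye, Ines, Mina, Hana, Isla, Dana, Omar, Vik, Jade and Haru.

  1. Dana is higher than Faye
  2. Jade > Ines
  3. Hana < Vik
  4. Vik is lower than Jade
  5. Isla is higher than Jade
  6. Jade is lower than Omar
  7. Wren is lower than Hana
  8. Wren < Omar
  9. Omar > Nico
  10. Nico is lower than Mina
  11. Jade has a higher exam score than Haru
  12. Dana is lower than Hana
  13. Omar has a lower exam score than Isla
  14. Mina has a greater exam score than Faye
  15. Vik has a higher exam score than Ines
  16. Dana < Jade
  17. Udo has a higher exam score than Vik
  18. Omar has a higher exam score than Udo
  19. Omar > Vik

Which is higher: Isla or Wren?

Wren < Hana and Hana < Vik give Wren < Vik.
With Vik < Udo: Wren < Hana < Vik < Udo.
Then Udo < Omar extends the chain to Omar.
With Omar < Isla: Wren < Hana < Vik < Udo < Omar < Isla.
So Wren < Isla; Isla is the higher of the two.

Isla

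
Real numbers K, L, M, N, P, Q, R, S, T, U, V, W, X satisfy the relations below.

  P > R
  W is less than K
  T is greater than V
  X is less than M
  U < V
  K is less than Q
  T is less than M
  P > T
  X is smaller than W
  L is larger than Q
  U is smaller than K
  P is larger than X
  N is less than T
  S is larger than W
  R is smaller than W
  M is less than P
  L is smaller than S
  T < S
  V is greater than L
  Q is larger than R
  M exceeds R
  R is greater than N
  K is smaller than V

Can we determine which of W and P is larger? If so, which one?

P

W < K and K < Q give W < Q.
Then Q < L extends the chain to L.
With L < V: W < K < Q < L < V.
With V < T: W < K < Q < L < V < T.
Then T < M extends the chain to M.
Then M < P extends the chain to P.
So P is larger.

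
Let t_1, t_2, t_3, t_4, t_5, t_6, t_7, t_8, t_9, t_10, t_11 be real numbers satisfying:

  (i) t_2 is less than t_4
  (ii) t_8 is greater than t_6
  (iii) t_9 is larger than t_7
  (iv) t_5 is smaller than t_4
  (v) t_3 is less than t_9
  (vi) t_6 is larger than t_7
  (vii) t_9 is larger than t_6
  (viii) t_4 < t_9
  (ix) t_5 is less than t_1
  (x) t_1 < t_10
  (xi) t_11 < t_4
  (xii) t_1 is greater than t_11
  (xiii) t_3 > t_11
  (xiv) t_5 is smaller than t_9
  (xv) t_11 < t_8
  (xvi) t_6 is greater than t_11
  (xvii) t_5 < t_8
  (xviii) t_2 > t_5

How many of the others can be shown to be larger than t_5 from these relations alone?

The elements the relations force above t_5 are t_2, t_1, t_8, t_4, t_10, t_9 — no chain reaches any other.
That is 6.

6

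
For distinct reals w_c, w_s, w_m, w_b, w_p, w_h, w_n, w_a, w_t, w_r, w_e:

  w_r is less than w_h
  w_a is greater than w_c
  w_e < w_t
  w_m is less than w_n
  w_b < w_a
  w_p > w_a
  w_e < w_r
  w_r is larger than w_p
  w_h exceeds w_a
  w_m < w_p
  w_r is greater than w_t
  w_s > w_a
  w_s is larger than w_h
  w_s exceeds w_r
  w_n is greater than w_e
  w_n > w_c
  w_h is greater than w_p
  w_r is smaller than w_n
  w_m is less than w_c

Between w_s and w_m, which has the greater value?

w_s

Link the given pairs in sequence: w_m < w_c; w_c < w_a; w_a < w_p; w_p < w_r; w_r < w_h; w_h < w_s.
Together: w_m < w_c < w_a < w_p < w_r < w_h < w_s.
So w_m < w_s; w_s is the larger of the two.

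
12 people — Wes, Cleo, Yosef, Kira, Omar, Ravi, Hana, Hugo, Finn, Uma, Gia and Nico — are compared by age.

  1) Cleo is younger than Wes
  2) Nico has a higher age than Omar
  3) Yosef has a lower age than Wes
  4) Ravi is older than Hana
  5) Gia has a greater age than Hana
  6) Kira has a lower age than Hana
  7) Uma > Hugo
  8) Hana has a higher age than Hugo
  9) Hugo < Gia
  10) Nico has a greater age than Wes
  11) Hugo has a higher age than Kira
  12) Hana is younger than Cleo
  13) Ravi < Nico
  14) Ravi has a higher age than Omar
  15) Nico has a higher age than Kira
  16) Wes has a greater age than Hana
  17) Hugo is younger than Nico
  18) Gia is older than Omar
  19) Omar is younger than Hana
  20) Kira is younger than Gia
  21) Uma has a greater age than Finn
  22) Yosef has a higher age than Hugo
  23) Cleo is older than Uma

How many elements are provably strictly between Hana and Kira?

The relations place Kira below Hana. An element lies strictly between them when it is forced above Kira and also forced below Hana.
Above Kira: {Hugo, Uma, Yosef, Cleo, Ravi, Wes, Gia, Nico}. Below Hana: {Omar, Hugo}.
Intersection: {Hugo} — 1.

1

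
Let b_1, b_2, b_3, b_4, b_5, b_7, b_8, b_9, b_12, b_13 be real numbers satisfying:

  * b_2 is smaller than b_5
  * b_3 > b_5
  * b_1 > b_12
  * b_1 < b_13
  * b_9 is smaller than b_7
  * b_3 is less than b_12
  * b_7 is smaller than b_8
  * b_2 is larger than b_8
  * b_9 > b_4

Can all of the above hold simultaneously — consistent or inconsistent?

Every relation is compatible with b_4 < b_9 < b_7 < b_8 < b_2 < b_5 < b_3 < b_12 < b_1 < b_13; the set is consistent.

consistent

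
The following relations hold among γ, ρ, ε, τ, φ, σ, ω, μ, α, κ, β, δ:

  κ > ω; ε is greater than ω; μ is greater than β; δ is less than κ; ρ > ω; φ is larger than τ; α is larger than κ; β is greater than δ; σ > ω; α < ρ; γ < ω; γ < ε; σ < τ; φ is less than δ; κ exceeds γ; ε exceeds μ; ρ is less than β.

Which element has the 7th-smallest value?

κ

The consecutive relations fix a unique order: γ < ω < σ < τ < φ < δ < κ < α < ρ < β < μ < ε.
Counting 7 from the smallest end gives κ.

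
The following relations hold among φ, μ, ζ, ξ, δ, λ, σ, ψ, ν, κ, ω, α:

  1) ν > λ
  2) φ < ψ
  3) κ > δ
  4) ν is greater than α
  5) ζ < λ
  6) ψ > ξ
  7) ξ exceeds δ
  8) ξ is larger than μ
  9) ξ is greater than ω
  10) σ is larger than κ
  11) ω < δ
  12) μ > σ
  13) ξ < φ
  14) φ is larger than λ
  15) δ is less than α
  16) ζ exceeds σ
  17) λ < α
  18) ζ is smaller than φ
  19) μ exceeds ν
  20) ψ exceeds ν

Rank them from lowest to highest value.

The consecutive links are each given: ω < δ; δ < κ; κ < σ; σ < ζ; ζ < λ; λ < α; α < ν; ν < μ; μ < ξ; ξ < φ; φ < ψ.

ω < δ < κ < σ < ζ < λ < α < ν < μ < ξ < φ < ψ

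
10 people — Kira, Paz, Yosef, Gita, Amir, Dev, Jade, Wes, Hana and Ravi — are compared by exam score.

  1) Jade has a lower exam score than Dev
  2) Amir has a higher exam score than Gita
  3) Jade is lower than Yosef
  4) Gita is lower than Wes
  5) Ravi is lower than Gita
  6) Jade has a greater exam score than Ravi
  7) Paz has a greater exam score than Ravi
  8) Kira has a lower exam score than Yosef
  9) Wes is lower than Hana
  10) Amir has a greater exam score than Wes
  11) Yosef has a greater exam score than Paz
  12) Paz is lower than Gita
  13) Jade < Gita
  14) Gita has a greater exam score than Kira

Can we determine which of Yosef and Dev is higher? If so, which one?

Following every chain through Dev: below Dev we get Ravi, Jade.
Yosef is not reached, and no chain runs the other way from Yosef to Dev.
So the given relations leave the order of Dev and Yosef undetermined.

undetermined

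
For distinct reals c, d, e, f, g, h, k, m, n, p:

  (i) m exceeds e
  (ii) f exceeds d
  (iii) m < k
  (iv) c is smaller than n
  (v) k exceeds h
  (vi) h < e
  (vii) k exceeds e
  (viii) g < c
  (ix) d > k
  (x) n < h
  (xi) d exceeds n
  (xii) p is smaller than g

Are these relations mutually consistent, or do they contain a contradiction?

consistent

The single ordering p < g < c < n < h < e < m < k < d < f satisfies every listed relation, so no contradiction arises.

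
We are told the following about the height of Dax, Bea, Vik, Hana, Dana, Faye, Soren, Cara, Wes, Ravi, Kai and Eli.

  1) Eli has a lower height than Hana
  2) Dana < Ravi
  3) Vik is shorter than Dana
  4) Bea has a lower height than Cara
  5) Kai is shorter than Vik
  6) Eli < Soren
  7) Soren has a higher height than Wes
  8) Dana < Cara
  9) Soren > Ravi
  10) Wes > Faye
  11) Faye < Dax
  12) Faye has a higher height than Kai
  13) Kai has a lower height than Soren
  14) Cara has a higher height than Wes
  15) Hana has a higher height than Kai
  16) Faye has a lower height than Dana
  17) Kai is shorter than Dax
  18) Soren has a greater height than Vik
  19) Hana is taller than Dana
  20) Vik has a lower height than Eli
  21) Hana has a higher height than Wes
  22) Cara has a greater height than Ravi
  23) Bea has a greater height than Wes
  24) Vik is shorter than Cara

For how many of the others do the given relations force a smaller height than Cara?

From Cara the given relations immediately reach Vik, Dana, Ravi, Wes, Bea.
From those, Kai, Faye — 7 in total.
No other element is forced below Cara by the given relations, so the count is 7.

7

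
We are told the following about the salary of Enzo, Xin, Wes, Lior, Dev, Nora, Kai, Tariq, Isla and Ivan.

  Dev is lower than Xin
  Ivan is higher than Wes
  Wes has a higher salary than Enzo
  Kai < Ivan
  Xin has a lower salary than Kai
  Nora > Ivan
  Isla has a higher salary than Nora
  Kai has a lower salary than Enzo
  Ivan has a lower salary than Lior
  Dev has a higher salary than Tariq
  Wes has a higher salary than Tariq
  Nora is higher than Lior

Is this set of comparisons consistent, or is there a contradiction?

consistent

The single ordering Tariq < Dev < Xin < Kai < Enzo < Wes < Ivan < Lior < Nora < Isla satisfies every listed relation, so no contradiction arises.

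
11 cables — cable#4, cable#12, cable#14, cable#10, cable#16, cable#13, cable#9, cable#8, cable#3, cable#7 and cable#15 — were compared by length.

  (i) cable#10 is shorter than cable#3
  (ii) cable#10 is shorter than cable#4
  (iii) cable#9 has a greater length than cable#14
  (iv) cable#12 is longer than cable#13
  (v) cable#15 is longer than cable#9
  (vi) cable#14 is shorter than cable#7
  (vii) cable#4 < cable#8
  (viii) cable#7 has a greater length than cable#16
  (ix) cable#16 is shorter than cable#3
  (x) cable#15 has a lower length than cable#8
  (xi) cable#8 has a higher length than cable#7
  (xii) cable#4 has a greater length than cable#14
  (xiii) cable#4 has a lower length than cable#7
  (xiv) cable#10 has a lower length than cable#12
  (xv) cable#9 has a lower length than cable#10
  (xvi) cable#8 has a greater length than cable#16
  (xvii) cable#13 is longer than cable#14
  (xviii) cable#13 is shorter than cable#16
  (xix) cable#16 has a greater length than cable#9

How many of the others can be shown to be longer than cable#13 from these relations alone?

The elements the relations force above cable#13 are cable#12, cable#16, cable#7, cable#8, cable#3 — no chain reaches any other.
That is 5.

5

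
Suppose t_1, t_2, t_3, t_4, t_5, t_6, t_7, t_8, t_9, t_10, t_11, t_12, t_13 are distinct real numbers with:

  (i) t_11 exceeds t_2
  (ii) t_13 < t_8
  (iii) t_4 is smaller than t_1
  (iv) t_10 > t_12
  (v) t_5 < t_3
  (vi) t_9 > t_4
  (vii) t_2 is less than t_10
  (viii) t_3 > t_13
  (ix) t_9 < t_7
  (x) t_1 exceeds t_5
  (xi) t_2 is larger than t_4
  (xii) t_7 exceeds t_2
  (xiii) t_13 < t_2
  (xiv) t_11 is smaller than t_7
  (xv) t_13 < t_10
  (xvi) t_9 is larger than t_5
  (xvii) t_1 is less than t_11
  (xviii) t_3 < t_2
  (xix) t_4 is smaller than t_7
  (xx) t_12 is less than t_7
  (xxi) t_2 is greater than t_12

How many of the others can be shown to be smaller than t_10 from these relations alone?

Directly below t_10: t_13, t_12, t_2.
One step further: t_4, t_3 (5 so far).
One step further: t_5 (6 so far).
Nothing else is reachable below t_10; 6 in all.

6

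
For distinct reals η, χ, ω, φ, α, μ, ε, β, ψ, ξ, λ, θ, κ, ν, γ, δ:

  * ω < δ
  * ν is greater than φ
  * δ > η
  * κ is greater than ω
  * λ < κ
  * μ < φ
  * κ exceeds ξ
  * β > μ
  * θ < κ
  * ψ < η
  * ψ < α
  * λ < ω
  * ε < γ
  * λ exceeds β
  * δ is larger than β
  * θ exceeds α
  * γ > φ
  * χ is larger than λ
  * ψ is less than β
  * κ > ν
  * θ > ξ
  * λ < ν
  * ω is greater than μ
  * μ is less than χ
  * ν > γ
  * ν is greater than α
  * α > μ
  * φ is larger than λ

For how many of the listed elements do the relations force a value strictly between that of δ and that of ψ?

4

The relations place ψ below δ. An element lies strictly between them when it is forced above ψ and also forced below δ.
Above ψ: {β, η, λ, φ, α, ω, θ, χ, γ, ν, κ}. Below δ: {μ, β, η, λ, ω}.
Intersection: {β, η, λ, ω} — 4.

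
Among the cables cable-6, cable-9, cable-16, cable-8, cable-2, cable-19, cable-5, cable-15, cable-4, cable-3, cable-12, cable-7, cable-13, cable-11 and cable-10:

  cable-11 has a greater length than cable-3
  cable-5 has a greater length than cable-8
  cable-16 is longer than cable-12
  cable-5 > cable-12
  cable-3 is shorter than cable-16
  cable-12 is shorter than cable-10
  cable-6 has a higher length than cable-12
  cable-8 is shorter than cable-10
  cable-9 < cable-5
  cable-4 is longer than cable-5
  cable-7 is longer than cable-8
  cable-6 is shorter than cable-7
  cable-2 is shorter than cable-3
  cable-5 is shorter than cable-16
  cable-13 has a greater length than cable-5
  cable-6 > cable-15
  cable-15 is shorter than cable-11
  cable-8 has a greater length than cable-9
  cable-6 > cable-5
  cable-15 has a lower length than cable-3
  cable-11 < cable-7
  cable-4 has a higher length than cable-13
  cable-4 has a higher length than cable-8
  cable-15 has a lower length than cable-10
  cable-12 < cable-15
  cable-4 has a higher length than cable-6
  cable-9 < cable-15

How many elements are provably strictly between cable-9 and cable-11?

Chaining upward from cable-9 reaches: cable-15, cable-8, cable-10, cable-5, cable-13, cable-3, cable-6, cable-16, cable-4, cable-7.
Chaining downward from cable-11 reaches: cable-12, cable-2, cable-15, cable-3.
Strictly between cable-9 and cable-11 are those in both lists: cable-15, cable-3 — 2 elements.

2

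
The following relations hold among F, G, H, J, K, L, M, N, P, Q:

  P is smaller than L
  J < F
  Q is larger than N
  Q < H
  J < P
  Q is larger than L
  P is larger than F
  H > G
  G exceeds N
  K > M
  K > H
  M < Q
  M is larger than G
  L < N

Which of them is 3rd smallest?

Piecing the relations together gives one ordering: J < F < P < L < N < G < M < Q < H < K.
Counting 3 from the smallest end gives P.

P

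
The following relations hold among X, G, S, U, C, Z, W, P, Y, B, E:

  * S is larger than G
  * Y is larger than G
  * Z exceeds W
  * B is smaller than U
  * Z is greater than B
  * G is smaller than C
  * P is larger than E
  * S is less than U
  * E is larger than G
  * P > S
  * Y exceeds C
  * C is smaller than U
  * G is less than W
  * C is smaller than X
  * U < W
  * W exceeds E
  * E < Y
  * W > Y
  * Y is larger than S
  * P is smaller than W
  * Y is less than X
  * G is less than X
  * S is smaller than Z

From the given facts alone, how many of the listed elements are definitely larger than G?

Directly above G: C, S, E, Y, W, X.
One step further: U, P, Z (9 so far).
Nothing else is reachable above G; 9 in all.

9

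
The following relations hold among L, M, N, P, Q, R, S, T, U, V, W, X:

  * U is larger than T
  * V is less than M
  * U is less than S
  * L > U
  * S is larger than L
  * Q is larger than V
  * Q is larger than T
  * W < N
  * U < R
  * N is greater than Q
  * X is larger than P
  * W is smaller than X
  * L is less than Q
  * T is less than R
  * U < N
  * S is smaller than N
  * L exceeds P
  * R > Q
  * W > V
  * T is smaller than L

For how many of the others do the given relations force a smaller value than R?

6

From R the given relations immediately reach T, U, Q.
From those, V, L — 5 in total.
From those, P — 6 in total.
No other element is forced below R by the given relations, so the count is 6.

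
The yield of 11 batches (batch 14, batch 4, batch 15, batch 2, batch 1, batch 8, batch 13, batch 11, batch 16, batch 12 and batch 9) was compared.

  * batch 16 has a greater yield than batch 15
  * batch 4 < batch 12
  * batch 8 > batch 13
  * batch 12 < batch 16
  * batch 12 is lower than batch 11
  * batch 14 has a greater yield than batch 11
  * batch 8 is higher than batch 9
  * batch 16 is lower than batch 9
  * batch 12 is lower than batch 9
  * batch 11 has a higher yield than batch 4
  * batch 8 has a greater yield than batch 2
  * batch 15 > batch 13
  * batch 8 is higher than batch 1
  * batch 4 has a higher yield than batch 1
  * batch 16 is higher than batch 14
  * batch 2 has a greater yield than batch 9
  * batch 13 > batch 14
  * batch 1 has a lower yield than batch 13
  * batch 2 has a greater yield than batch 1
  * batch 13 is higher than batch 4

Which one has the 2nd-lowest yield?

batch 4

Piecing the relations together gives one ordering: batch 1 < batch 4 < batch 12 < batch 11 < batch 14 < batch 13 < batch 15 < batch 16 < batch 9 < batch 2 < batch 8.
Counting 2 from the smallest end gives batch 4.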